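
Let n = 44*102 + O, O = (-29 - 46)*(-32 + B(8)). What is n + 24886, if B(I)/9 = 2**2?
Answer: 29074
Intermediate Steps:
B(I) = 36 (B(I) = 9*2**2 = 9*4 = 36)
O = -300 (O = (-29 - 46)*(-32 + 36) = -75*4 = -300)
n = 4188 (n = 44*102 - 300 = 4488 - 300 = 4188)
n + 24886 = 4188 + 24886 = 29074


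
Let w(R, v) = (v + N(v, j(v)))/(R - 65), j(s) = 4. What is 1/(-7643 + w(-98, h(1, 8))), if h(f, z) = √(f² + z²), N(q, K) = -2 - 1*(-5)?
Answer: -203067356/1552047539279 + 163*√65/1552047539279 ≈ -0.00013084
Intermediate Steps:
N(q, K) = 3 (N(q, K) = -2 + 5 = 3)
w(R, v) = (3 + v)/(-65 + R) (w(R, v) = (v + 3)/(R - 65) = (3 + v)/(-65 + R))
1/(-7643 + w(-98, h(1, 8))) = 1/(-7643 + (3 + √(1² + 8²))/(-65 - 98)) = 1/(-7643 + (3 + √(1 + 64))/(-163)) = 1/(-7643 - (3 + √65)/163) = 1/(-7643 + (-3/163 - √65/163)) = 1/(-1245812/163 - √65/163)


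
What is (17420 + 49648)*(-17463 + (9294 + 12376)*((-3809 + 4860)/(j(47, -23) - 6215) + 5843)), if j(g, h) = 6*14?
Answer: 52055763951984516/6131 ≈ 8.4906e+12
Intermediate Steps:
j(g, h) = 84
(17420 + 49648)*(-17463 + (9294 + 12376)*((-3809 + 4860)/(j(47, -23) - 6215) + 5843)) = (17420 + 49648)*(-17463 + (9294 + 12376)*((-3809 + 4860)/(84 - 6215) + 5843)) = 67068*(-17463 + 21670*(1051/(-6131) + 5843)) = 67068*(-17463 + 21670*(1051*(-1/6131) + 5843)) = 67068*(-17463 + 21670*(-1051/6131 + 5843)) = 67068*(-17463 + 21670*(35822382/6131)) = 67068*(-17463 + 776271017940/6131) = 67068*(776163952287/6131) = 52055763951984516/6131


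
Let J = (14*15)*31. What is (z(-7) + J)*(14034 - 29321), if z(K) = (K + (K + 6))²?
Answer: -100496738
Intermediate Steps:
z(K) = (6 + 2*K)² (z(K) = (K + (6 + K))² = (6 + 2*K)²)
J = 6510 (J = 210*31 = 6510)
(z(-7) + J)*(14034 - 29321) = (4*(3 - 7)² + 6510)*(14034 - 29321) = (4*(-4)² + 6510)*(-15287) = (4*16 + 6510)*(-15287) = (64 + 6510)*(-15287) = 6574*(-15287) = -100496738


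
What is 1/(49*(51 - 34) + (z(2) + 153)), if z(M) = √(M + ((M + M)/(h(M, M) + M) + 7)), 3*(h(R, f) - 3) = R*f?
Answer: 18734/18471541 - √3477/18471541 ≈ 0.0010110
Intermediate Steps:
h(R, f) = 3 + R*f/3 (h(R, f) = 3 + (R*f)/3 = 3 + R*f/3)
z(M) = √(7 + M + 2*M/(3 + M + M²/3)) (z(M) = √(M + ((M + M)/((3 + M*M/3) + M) + 7)) = √(M + ((2*M)/((3 + M²/3) + M) + 7)) = √(M + ((2*M)/(3 + M + M²/3) + 7)) = √(M + (2*M/(3 + M + M²/3) + 7)) = √(M + (7 + 2*M/(3 + M + M²/3))) = √(7 + M + 2*M/(3 + M + M²/3)))
1/(49*(51 - 34) + (z(2) + 153)) = 1/(49*(51 - 34) + (√((63 + 2³ + 10*2² + 36*2)/(9 + 2² + 3*2)) + 153)) = 1/(49*17 + (√((63 + 8 + 10*4 + 72)/(9 + 4 + 6)) + 153)) = 1/(833 + (√((63 + 8 + 40 + 72)/19) + 153)) = 1/(833 + (√((1/19)*183) + 153)) = 1/(833 + (√(183/19) + 153)) = 1/(833 + (√3477/19 + 153)) = 1/(833 + (153 + √3477/19)) = 1/(986 + √3477/19)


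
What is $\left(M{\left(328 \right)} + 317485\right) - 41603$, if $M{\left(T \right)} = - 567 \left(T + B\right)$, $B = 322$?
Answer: $-92668$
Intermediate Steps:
$M{\left(T \right)} = -182574 - 567 T$ ($M{\left(T \right)} = - 567 \left(T + 322\right) = - 567 \left(322 + T\right) = -182574 - 567 T$)
$\left(M{\left(328 \right)} + 317485\right) - 41603 = \left(\left(-182574 - 185976\right) + 317485\right) - 41603 = \left(-368550 + 317485\right) - 41603 = -51065 - 41603 = -92668$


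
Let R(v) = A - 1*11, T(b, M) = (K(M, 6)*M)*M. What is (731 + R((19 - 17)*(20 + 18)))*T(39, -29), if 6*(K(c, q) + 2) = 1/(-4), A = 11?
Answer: -30123779/24 ≈ -1.2552e+6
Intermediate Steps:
K(c, q) = -49/24 (K(c, q) = -2 + (⅙)/(-4) = -2 + (⅙)*(-¼) = -2 - 1/24 = -49/24)
T(b, M) = -49*M²/24 (T(b, M) = (-49*M/24)*M = -49*M²/24)
R(v) = 0 (R(v) = 11 - 1*11 = 11 - 11 = 0)
(731 + R((19 - 17)*(20 + 18)))*T(39, -29) = (731 + 0)*(-49/24*(-29)²) = 731*(-49/24*841) = 731*(-41209/24) = -30123779/24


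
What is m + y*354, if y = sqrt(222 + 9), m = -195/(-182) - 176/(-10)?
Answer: 1307/70 + 354*sqrt(231) ≈ 5399.0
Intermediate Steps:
m = 1307/70 (m = -195*(-1/182) - 176*(-1/10) = 15/14 + 88/5 = 1307/70 ≈ 18.671)
y = sqrt(231) ≈ 15.199
m + y*354 = 1307/70 + sqrt(231)*354 = 1307/70 + 354*sqrt(231)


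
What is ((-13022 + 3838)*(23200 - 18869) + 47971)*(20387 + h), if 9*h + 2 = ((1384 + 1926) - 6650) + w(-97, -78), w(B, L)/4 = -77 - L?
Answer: -7156788490285/9 ≈ -7.9520e+11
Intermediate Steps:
w(B, L) = -308 - 4*L (w(B, L) = 4*(-77 - L) = -308 - 4*L)
h = -3338/9 (h = -2/9 + (((1384 + 1926) - 6650) + (-308 - 4*(-78)))/9 = -2/9 + ((3310 - 6650) + (-308 + 312))/9 = -2/9 + (-3340 + 4)/9 = -2/9 + (⅑)*(-3336) = -2/9 - 1112/3 = -3338/9 ≈ -370.89)
((-13022 + 3838)*(23200 - 18869) + 47971)*(20387 + h) = ((-13022 + 3838)*(23200 - 18869) + 47971)*(20387 - 3338/9) = (-9184*4331 + 47971)*(180145/9) = (-39775904 + 47971)*(180145/9) = -39727933*180145/9 = -7156788490285/9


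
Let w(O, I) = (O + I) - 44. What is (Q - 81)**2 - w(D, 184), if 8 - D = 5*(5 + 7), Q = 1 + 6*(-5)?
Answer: 12012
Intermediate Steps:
Q = -29 (Q = 1 - 30 = -29)
D = -52 (D = 8 - 5*(5 + 7) = 8 - 5*12 = 8 - 1*60 = 8 - 60 = -52)
w(O, I) = -44 + I + O (w(O, I) = (I + O) - 44 = -44 + I + O)
(Q - 81)**2 - w(D, 184) = (-29 - 81)**2 - (-44 + 184 - 52) = (-110)**2 - 1*88 = 12100 - 88 = 12012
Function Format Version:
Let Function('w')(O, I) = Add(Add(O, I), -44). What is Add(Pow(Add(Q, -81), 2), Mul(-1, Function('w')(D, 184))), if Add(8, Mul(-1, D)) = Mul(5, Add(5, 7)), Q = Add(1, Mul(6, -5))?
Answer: 12012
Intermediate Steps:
Q = -29 (Q = Add(1, -30) = -29)
D = -52 (D = Add(8, Mul(-1, Mul(5, Add(5, 7)))) = Add(8, Mul(-1, Mul(5, 12))) = Add(8, Mul(-1, 60)) = Add(8, -60) = -52)
Function('w')(O, I) = Add(-44, I, O) (Function('w')(O, I) = Add(Add(I, O), -44) = Add(-44, I, O))
Add(Pow(Add(Q, -81), 2), Mul(-1, Function('w')(D, 184))) = Add(Pow(Add(-29, -81), 2), Mul(-1, Add(-44, 184, -52))) = Add(Pow(-110, 2), Mul(-1, 88)) = Add(12100, -88) = 12012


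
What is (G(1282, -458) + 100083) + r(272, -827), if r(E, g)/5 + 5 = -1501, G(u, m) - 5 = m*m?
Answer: 302322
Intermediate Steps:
G(u, m) = 5 + m² (G(u, m) = 5 + m*m = 5 + m²)
r(E, g) = -7530 (r(E, g) = -25 + 5*(-1501) = -25 - 7505 = -7530)
(G(1282, -458) + 100083) + r(272, -827) = ((5 + (-458)²) + 100083) - 7530 = ((5 + 209764) + 100083) - 7530 = (209769 + 100083) - 7530 = 309852 - 7530 = 302322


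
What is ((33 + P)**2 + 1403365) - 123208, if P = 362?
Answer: 1436182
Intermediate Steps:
((33 + P)**2 + 1403365) - 123208 = ((33 + 362)**2 + 1403365) - 123208 = (395**2 + 1403365) - 123208 = (156025 + 1403365) - 123208 = 1559390 - 123208 = 1436182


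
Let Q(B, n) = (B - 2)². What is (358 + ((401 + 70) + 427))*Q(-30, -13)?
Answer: 1286144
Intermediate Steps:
Q(B, n) = (-2 + B)²
(358 + ((401 + 70) + 427))*Q(-30, -13) = (358 + ((401 + 70) + 427))*(-2 - 30)² = (358 + (471 + 427))*(-32)² = (358 + 898)*1024 = 1256*1024 = 1286144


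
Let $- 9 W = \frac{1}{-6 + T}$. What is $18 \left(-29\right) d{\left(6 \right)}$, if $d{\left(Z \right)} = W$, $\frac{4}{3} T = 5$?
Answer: $- \frac{232}{9} \approx -25.778$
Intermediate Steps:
$T = \frac{15}{4}$ ($T = \frac{3}{4} \cdot 5 = \frac{15}{4} \approx 3.75$)
$W = \frac{4}{81}$ ($W = - \frac{1}{9 \left(-6 + \frac{15}{4}\right)} = - \frac{1}{9 \left(- \frac{9}{4}\right)} = \left(- \frac{1}{9}\right) \left(- \frac{4}{9}\right) = \frac{4}{81} \approx 0.049383$)
$d{\left(Z \right)} = \frac{4}{81}$
$18 \left(-29\right) d{\left(6 \right)} = 18 \left(-29\right) \frac{4}{81} = \left(-522\right) \frac{4}{81} = - \frac{232}{9}$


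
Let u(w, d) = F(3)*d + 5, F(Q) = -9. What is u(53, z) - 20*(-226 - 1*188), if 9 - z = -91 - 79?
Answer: 6674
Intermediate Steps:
z = 179 (z = 9 - (-91 - 79) = 9 - 1*(-170) = 9 + 170 = 179)
u(w, d) = 5 - 9*d (u(w, d) = -9*d + 5 = 5 - 9*d)
u(53, z) - 20*(-226 - 1*188) = (5 - 9*179) - 20*(-226 - 1*188) = (5 - 1611) - 20*(-226 - 188) = -1606 - 20*(-414) = -1606 + 8280 = 6674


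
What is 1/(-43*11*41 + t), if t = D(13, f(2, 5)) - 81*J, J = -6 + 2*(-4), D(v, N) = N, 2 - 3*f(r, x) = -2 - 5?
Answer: -1/18256 ≈ -5.4776e-5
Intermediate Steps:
f(r, x) = 3 (f(r, x) = 2/3 - (-2 - 5)/3 = 2/3 - 1/3*(-7) = 2/3 + 7/3 = 3)
J = -14 (J = -6 - 8 = -14)
t = 1137 (t = 3 - 81*(-14) = 3 + 1134 = 1137)
1/(-43*11*41 + t) = 1/(-43*11*41 + 1137) = 1/(-473*41 + 1137) = 1/(-19393 + 1137) = 1/(-18256) = -1/18256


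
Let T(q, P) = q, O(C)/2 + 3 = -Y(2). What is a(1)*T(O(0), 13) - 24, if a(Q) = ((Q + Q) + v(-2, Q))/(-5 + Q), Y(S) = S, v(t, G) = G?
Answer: -33/2 ≈ -16.500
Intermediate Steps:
O(C) = -10 (O(C) = -6 + 2*(-1*2) = -6 + 2*(-2) = -6 - 4 = -10)
a(Q) = 3*Q/(-5 + Q) (a(Q) = ((Q + Q) + Q)/(-5 + Q) = (2*Q + Q)/(-5 + Q) = (3*Q)/(-5 + Q) = 3*Q/(-5 + Q))
a(1)*T(O(0), 13) - 24 = (3*1/(-5 + 1))*(-10) - 24 = (3*1/(-4))*(-10) - 24 = (3*1*(-¼))*(-10) - 24 = -¾*(-10) - 24 = 15/2 - 24 = -33/2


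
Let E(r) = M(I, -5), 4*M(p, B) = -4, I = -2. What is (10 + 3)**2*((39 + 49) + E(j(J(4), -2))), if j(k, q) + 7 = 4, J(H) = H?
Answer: 14703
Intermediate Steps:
j(k, q) = -3 (j(k, q) = -7 + 4 = -3)
M(p, B) = -1 (M(p, B) = (1/4)*(-4) = -1)
E(r) = -1
(10 + 3)**2*((39 + 49) + E(j(J(4), -2))) = (10 + 3)**2*((39 + 49) - 1) = 13**2*(88 - 1) = 169*87 = 14703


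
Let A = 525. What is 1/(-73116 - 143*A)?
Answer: -1/148191 ≈ -6.7481e-6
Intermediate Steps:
1/(-73116 - 143*A) = 1/(-73116 - 143*525) = 1/(-73116 - 75075) = 1/(-148191) = -1/148191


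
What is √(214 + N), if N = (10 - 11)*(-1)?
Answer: √215 ≈ 14.663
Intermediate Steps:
N = 1 (N = -1*(-1) = 1)
√(214 + N) = √(214 + 1) = √215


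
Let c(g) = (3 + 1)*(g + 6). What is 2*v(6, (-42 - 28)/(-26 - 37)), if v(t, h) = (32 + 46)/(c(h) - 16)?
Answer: 351/28 ≈ 12.536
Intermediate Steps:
c(g) = 24 + 4*g (c(g) = 4*(6 + g) = 24 + 4*g)
v(t, h) = 78/(8 + 4*h) (v(t, h) = (32 + 46)/((24 + 4*h) - 16) = 78/(8 + 4*h))
2*v(6, (-42 - 28)/(-26 - 37)) = 2*(39/(2*(2 + (-42 - 28)/(-26 - 37)))) = 2*(39/(2*(2 - 70/(-63)))) = 2*(39/(2*(2 - 70*(-1/63)))) = 2*(39/(2*(2 + 10/9))) = 2*(39/(2*(28/9))) = 2*((39/2)*(9/28)) = 2*(351/56) = 351/28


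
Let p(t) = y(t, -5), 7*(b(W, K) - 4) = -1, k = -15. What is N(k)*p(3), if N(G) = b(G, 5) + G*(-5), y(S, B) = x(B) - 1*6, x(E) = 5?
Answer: -552/7 ≈ -78.857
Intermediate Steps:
b(W, K) = 27/7 (b(W, K) = 4 + (⅐)*(-1) = 4 - ⅐ = 27/7)
y(S, B) = -1 (y(S, B) = 5 - 1*6 = 5 - 6 = -1)
p(t) = -1
N(G) = 27/7 - 5*G (N(G) = 27/7 + G*(-5) = 27/7 - 5*G)
N(k)*p(3) = (27/7 - 5*(-15))*(-1) = (27/7 + 75)*(-1) = (552/7)*(-1) = -552/7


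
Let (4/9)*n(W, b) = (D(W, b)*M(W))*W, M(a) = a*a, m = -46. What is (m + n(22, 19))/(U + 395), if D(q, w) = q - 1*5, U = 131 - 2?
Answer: 101810/131 ≈ 777.18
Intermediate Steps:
U = 129
M(a) = a²
D(q, w) = -5 + q (D(q, w) = q - 5 = -5 + q)
n(W, b) = 9*W³*(-5 + W)/4 (n(W, b) = 9*(((-5 + W)*W²)*W)/4 = 9*((W²*(-5 + W))*W)/4 = 9*(W³*(-5 + W))/4 = 9*W³*(-5 + W)/4)
(m + n(22, 19))/(U + 395) = (-46 + (9/4)*22³*(-5 + 22))/(129 + 395) = (-46 + (9/4)*10648*17)/524 = (-46 + 407286)*(1/524) = 407240*(1/524) = 101810/131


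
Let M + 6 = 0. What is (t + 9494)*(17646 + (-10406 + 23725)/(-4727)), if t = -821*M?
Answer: 1202618237660/4727 ≈ 2.5441e+8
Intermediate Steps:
M = -6 (M = -6 + 0 = -6)
t = 4926 (t = -821*(-6) = 4926)
(t + 9494)*(17646 + (-10406 + 23725)/(-4727)) = (4926 + 9494)*(17646 + (-10406 + 23725)/(-4727)) = 14420*(17646 + 13319*(-1/4727)) = 14420*(17646 - 13319/4727) = 14420*(83399323/4727) = 1202618237660/4727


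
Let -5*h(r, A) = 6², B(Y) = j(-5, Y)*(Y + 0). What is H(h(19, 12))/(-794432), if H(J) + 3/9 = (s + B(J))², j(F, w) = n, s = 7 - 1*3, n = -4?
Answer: -80663/59582400 ≈ -0.0013538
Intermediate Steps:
s = 4 (s = 7 - 3 = 4)
j(F, w) = -4
B(Y) = -4*Y (B(Y) = -4*(Y + 0) = -4*Y)
h(r, A) = -36/5 (h(r, A) = -⅕*6² = -⅕*36 = -36/5)
H(J) = -⅓ + (4 - 4*J)²
H(h(19, 12))/(-794432) = (-⅓ + 16*(1 - 1*(-36/5))²)/(-794432) = (-⅓ + 16*(1 + 36/5)²)*(-1/794432) = (-⅓ + 16*(41/5)²)*(-1/794432) = (-⅓ + 16*(1681/25))*(-1/794432) = (-⅓ + 26896/25)*(-1/794432) = (80663/75)*(-1/794432) = -80663/59582400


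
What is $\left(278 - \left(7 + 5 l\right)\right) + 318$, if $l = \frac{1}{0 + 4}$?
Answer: $\frac{2351}{4} \approx 587.75$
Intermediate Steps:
$l = \frac{1}{4} \approx 0.25$
$\left(278 - \left(7 + 5 l\right)\right) + 318 = \left(278 - \frac{33}{4}\right) + 318 = \frac{1079}{4} + 318 = \frac{2351}{4}$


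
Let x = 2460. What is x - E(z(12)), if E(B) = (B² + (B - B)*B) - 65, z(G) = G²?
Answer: -18211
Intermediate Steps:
E(B) = -65 + B² (E(B) = (B² + 0*B) - 65 = (B² + 0) - 65 = B² - 65 = -65 + B²)
x - E(z(12)) = 2460 - (-65 + (12²)²) = 2460 - (-65 + 144²) = 2460 - (-65 + 20736) = 2460 - 1*20671 = 2460 - 20671 = -18211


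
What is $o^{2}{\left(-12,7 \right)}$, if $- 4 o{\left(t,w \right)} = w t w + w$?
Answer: $\frac{337561}{16} \approx 21098.0$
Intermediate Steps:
$o{\left(t,w \right)} = - \frac{w}{4} - \frac{t w^{2}}{4}$ ($o{\left(t,w \right)} = - \frac{w t w + w}{4} = - \frac{t w w + w}{4} = - \frac{t w^{2} + w}{4} = - \frac{w + t w^{2}}{4} = - \frac{w}{4} - \frac{t w^{2}}{4}$)
$o^{2}{\left(-12,7 \right)} = \left(\left(- \frac{1}{4}\right) 7 \left(1 - 84\right)\right)^{2} = \left(\left(- \frac{1}{4}\right) 7 \left(-83\right)\right)^{2} = \left(\frac{581}{4}\right)^{2} = \frac{337561}{16}$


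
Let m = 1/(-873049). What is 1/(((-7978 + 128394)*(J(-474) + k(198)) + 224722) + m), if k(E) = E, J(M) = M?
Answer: -873049/28819429556607 ≈ -3.0294e-8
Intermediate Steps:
m = -1/873049 ≈ -1.1454e-6
1/(((-7978 + 128394)*(J(-474) + k(198)) + 224722) + m) = 1/(((-7978 + 128394)*(-474 + 198) + 224722) - 1/873049) = 1/((120416*(-276) + 224722) - 1/873049) = 1/((-33234816 + 224722) - 1/873049) = 1/(-33010094 - 1/873049) = 1/(-28819429556607/873049) = -873049/28819429556607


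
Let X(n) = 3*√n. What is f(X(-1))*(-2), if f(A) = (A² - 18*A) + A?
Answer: 18 + 102*I ≈ 18.0 + 102.0*I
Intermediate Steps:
f(A) = A² - 17*A
f(X(-1))*(-2) = ((3*√(-1))*(-17 + 3*√(-1)))*(-2) = ((3*I)*(-17 + 3*I))*(-2) = (3*I*(-17 + 3*I))*(-2) = -6*I*(-17 + 3*I)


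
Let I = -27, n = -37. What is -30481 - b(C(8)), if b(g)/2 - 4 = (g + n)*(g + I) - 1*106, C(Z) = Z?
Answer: -31379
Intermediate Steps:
b(g) = -204 + 2*(-37 + g)*(-27 + g) (b(g) = 8 + 2*((g - 37)*(g - 27) - 1*106) = 8 + 2*((-37 + g)*(-27 + g) - 106) = 8 + 2*(-106 + (-37 + g)*(-27 + g)) = 8 + (-212 + 2*(-37 + g)*(-27 + g)) = -204 + 2*(-37 + g)*(-27 + g))
-30481 - b(C(8)) = -30481 - (1794 - 128*8 + 2*8²) = -30481 - (1794 - 1024 + 2*64) = -30481 - (1794 - 1024 + 128) = -30481 - 1*898 = -30481 - 898 = -31379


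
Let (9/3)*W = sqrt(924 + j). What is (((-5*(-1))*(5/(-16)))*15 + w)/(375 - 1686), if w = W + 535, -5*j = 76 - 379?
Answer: -8185/20976 - sqrt(2735)/6555 ≈ -0.39819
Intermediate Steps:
j = 303/5 (j = -(76 - 379)/5 = -1/5*(-303) = 303/5 ≈ 60.600)
W = sqrt(2735)/5 (W = sqrt(924 + 303/5)/3 = sqrt(4923/5)/3 = (3*sqrt(2735)/5)/3 = sqrt(2735)/5 ≈ 10.459)
w = 535 + sqrt(2735)/5 (w = sqrt(2735)/5 + 535 = 535 + sqrt(2735)/5 ≈ 545.46)
(((-5*(-1))*(5/(-16)))*15 + w)/(375 - 1686) = (((-5*(-1))*(5/(-16)))*15 + (535 + sqrt(2735)/5))/(375 - 1686) = ((5*(5*(-1/16)))*15 + (535 + sqrt(2735)/5))/(-1311) = ((5*(-5/16))*15 + (535 + sqrt(2735)/5))*(-1/1311) = (-25/16*15 + (535 + sqrt(2735)/5))*(-1/1311) = (-375/16 + (535 + sqrt(2735)/5))*(-1/1311) = (8185/16 + sqrt(2735)/5)*(-1/1311) = -8185/20976 - sqrt(2735)/6555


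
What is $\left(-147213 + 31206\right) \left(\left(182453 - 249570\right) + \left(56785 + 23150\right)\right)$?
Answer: $-1486977726$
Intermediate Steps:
$\left(-147213 + 31206\right) \left(\left(182453 - 249570\right) + \left(56785 + 23150\right)\right) = - 116007 \left(\left(182453 - 249570\right) + 79935\right) = - 116007 \left(-67117 + 79935\right) = \left(-116007\right) 12818 = -1486977726$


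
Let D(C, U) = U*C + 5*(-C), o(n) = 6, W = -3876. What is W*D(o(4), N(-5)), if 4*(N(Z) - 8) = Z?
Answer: -40698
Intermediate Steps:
N(Z) = 8 + Z/4
D(C, U) = -5*C + C*U (D(C, U) = C*U - 5*C = -5*C + C*U)
W*D(o(4), N(-5)) = -23256*(-5 + (8 + (1/4)*(-5))) = -23256*(-5 + (8 - 5/4)) = -23256*(-5 + 27/4) = -23256*7/4 = -3876*21/2 = -40698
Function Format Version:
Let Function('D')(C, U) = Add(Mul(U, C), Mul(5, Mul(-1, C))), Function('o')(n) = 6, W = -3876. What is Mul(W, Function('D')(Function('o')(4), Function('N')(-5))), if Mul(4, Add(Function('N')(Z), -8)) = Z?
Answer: -40698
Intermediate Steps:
Function('N')(Z) = Add(8, Mul(Rational(1, 4), Z))
Function('D')(C, U) = Add(Mul(-5, C), Mul(C, U)) (Function('D')(C, U) = Add(Mul(C, U), Mul(-5, C)) = Add(Mul(-5, C), Mul(C, U)))
Mul(W, Function('D')(Function('o')(4), Function('N')(-5))) = Mul(-3876, Mul(6, Add(-5, Add(8, Mul(Rational(1, 4), -5))))) = Mul(-3876, Mul(6, Add(-5, Add(8, Rational(-5, 4))))) = Mul(-3876, Mul(6, Add(-5, Rational(27, 4)))) = Mul(-3876, Mul(6, Rational(7, 4))) = Mul(-3876, Rational(21, 2)) = -40698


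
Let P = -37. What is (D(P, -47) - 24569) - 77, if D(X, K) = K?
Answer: -24693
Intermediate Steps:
(D(P, -47) - 24569) - 77 = (-47 - 24569) - 77 = -24616 - 77 = -24693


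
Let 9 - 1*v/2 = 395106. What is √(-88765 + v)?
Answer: I*√878959 ≈ 937.53*I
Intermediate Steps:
v = -790194 (v = 18 - 2*395106 = 18 - 790212 = -790194)
√(-88765 + v) = √(-88765 - 790194) = √(-878959) = I*√878959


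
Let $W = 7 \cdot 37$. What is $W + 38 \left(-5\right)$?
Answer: $69$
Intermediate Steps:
$W = 259$
$W + 38 \left(-5\right) = 259 + 38 \left(-5\right) = 259 - 190 = 69$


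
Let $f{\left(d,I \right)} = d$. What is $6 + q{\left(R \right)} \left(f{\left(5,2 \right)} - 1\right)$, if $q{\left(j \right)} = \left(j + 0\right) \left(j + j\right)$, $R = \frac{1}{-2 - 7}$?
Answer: $\frac{494}{81} \approx 6.0988$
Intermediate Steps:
$R = - \frac{1}{9}$ ($R = \frac{1}{-2 - 7} = \frac{1}{-9} = - \frac{1}{9} \approx -0.11111$)
$q{\left(j \right)} = 2 j^{2}$ ($q{\left(j \right)} = j 2 j = 2 j^{2}$)
$6 + q{\left(R \right)} \left(f{\left(5,2 \right)} - 1\right) = 6 + 2 \left(- \frac{1}{9}\right)^{2} \left(5 - 1\right) = 6 + 2 \cdot \frac{1}{81} \cdot 4 = 6 + \frac{2}{81} \cdot 4 = 6 + \frac{8}{81} = \frac{494}{81}$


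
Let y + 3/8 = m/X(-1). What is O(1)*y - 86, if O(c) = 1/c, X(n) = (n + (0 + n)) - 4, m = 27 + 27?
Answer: -763/8 ≈ -95.375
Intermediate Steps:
m = 54
X(n) = -4 + 2*n (X(n) = (n + n) - 4 = 2*n - 4 = -4 + 2*n)
y = -75/8 (y = -3/8 + 54/(-4 + 2*(-1)) = -3/8 + 54/(-4 - 2) = -3/8 + 54/(-6) = -3/8 + 54*(-⅙) = -3/8 - 9 = -75/8 ≈ -9.3750)
O(1)*y - 86 = -75/8/1 - 86 = 1*(-75/8) - 86 = -75/8 - 86 = -763/8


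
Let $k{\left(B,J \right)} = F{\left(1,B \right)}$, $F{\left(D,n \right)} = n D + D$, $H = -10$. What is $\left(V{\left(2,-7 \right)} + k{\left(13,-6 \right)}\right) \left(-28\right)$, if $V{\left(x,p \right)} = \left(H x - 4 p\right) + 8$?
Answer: $-840$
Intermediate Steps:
$F{\left(D,n \right)} = D + D n$ ($F{\left(D,n \right)} = D n + D = D + D n$)
$k{\left(B,J \right)} = 1 + B$ ($k{\left(B,J \right)} = 1 \left(1 + B\right) = 1 + B$)
$V{\left(x,p \right)} = 8 - 10 x - 4 p$ ($V{\left(x,p \right)} = \left(- 10 x - 4 p\right) + 8 = 8 - 10 x - 4 p$)
$\left(V{\left(2,-7 \right)} + k{\left(13,-6 \right)}\right) \left(-28\right) = \left(\left(8 - 20 - -28\right) + \left(1 + 13\right)\right) \left(-28\right) = \left(\left(8 - 20 + 28\right) + 14\right) \left(-28\right) = \left(16 + 14\right) \left(-28\right) = 30 \left(-28\right) = -840$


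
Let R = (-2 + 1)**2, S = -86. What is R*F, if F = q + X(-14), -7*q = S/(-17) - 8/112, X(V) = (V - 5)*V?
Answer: 441969/1666 ≈ 265.29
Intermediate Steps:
X(V) = V*(-5 + V) (X(V) = (-5 + V)*V = V*(-5 + V))
q = -1187/1666 (q = -(-86/(-17) - 8/112)/7 = -(-86*(-1/17) - 8*1/112)/7 = -(86/17 - 1/14)/7 = -1/7*1187/238 = -1187/1666 ≈ -0.71249)
F = 441969/1666 (F = -1187/1666 - 14*(-5 - 14) = -1187/1666 - 14*(-19) = -1187/1666 + 266 = 441969/1666 ≈ 265.29)
R = 1 (R = (-1)**2 = 1)
R*F = 1*(441969/1666) = 441969/1666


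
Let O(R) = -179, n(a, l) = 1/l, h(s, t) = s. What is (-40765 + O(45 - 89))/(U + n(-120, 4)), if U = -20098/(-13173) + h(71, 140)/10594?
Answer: -11427860350656/497484371 ≈ -22971.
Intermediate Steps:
U = 213853495/139554762 (U = -20098/(-13173) + 71/10594 = -20098*(-1/13173) + 71*(1/10594) = 20098/13173 + 71/10594 = 213853495/139554762 ≈ 1.5324)
(-40765 + O(45 - 89))/(U + n(-120, 4)) = (-40765 - 179)/(213853495/139554762 + 1/4) = -40944/(213853495/139554762 + 1/4) = -40944/497484371/279109524 = -40944*279109524/497484371 = -11427860350656/497484371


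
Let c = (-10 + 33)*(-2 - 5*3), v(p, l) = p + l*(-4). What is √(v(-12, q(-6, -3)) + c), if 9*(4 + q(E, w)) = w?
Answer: I*√3471/3 ≈ 19.638*I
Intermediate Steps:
q(E, w) = -4 + w/9
v(p, l) = p - 4*l
c = -391 (c = 23*(-2 - 15) = 23*(-17) = -391)
√(v(-12, q(-6, -3)) + c) = √((-12 - 4*(-4 + (⅑)*(-3))) - 391) = √((-12 - 4*(-4 - ⅓)) - 391) = √((-12 - 4*(-13/3)) - 391) = √((-12 + 52/3) - 391) = √(16/3 - 391) = √(-1157/3) = I*√3471/3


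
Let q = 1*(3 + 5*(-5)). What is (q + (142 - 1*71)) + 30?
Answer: 79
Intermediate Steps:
q = -22 (q = 1*(3 - 25) = 1*(-22) = -22)
(q + (142 - 1*71)) + 30 = (-22 + (142 - 1*71)) + 30 = (-22 + (142 - 71)) + 30 = (-22 + 71) + 30 = 49 + 30 = 79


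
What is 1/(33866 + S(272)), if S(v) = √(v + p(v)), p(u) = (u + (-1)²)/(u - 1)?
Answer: 9177686/310811440091 - √20049935/310811440091 ≈ 2.9514e-5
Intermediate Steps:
p(u) = (1 + u)/(-1 + u) (p(u) = (u + 1)/(-1 + u) = (1 + u)/(-1 + u))
S(v) = √(v + (1 + v)/(-1 + v))
1/(33866 + S(272)) = 1/(33866 + √((1 + 272²)/(-1 + 272))) = 1/(33866 + √((1 + 73984)/271)) = 1/(33866 + √((1/271)*73985)) = 1/(33866 + √(73985/271)) = 1/(33866 + √20049935/271)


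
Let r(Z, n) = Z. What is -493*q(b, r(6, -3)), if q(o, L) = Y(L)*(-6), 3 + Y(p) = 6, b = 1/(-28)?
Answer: 8874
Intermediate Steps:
b = -1/28 ≈ -0.035714
Y(p) = 3 (Y(p) = -3 + 6 = 3)
q(o, L) = -18 (q(o, L) = 3*(-6) = -18)
-493*q(b, r(6, -3)) = -493*(-18) = 8874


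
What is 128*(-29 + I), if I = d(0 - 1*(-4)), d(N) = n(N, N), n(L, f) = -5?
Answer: -4352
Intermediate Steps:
d(N) = -5
I = -5
128*(-29 + I) = 128*(-29 - 5) = 128*(-34) = -4352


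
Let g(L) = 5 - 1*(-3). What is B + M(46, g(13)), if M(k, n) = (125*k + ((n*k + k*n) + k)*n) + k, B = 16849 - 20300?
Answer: 8601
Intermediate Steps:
B = -3451
g(L) = 8 (g(L) = 5 + 3 = 8)
M(k, n) = 126*k + n*(k + 2*k*n) (M(k, n) = (125*k + ((k*n + k*n) + k)*n) + k = (125*k + (2*k*n + k)*n) + k = (125*k + (k + 2*k*n)*n) + k = (125*k + n*(k + 2*k*n)) + k = 126*k + n*(k + 2*k*n))
B + M(46, g(13)) = -3451 + 46*(126 + 8 + 2*8²) = -3451 + 46*(126 + 8 + 2*64) = -3451 + 46*(126 + 8 + 128) = -3451 + 46*262 = -3451 + 12052 = 8601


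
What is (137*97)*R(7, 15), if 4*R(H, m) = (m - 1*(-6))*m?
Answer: 4186035/4 ≈ 1.0465e+6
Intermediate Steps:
R(H, m) = m*(6 + m)/4 (R(H, m) = ((m - 1*(-6))*m)/4 = ((m + 6)*m)/4 = ((6 + m)*m)/4 = (m*(6 + m))/4 = m*(6 + m)/4)
(137*97)*R(7, 15) = (137*97)*((¼)*15*(6 + 15)) = 13289*((¼)*15*21) = 13289*(315/4) = 4186035/4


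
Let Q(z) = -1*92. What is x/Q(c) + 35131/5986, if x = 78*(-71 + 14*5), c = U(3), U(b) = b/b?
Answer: 462370/68839 ≈ 6.7167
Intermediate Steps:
U(b) = 1
c = 1
Q(z) = -92
x = -78 (x = 78*(-71 + 70) = 78*(-1) = -78)
x/Q(c) + 35131/5986 = -78/(-92) + 35131/5986 = -78*(-1/92) + 35131*(1/5986) = 39/46 + 35131/5986 = 462370/68839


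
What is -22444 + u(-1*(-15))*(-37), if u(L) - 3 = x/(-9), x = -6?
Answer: -67739/3 ≈ -22580.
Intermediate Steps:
u(L) = 11/3 (u(L) = 3 - 6/(-9) = 3 - 6*(-⅑) = 3 + ⅔ = 11/3)
-22444 + u(-1*(-15))*(-37) = -22444 + (11/3)*(-37) = -22444 - 407/3 = -67739/3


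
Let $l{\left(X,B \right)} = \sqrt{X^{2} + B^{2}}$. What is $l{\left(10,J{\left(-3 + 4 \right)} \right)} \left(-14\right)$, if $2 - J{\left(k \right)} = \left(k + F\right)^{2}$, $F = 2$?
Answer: $- 14 \sqrt{149} \approx -170.89$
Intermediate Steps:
$J{\left(k \right)} = 2 - \left(2 + k\right)^{2}$ ($J{\left(k \right)} = 2 - \left(k + 2\right)^{2} = 2 - \left(2 + k\right)^{2}$)
$l{\left(X,B \right)} = \sqrt{B^{2} + X^{2}}$
$l{\left(10,J{\left(-3 + 4 \right)} \right)} \left(-14\right) = \sqrt{\left(2 - \left(2 + \left(-3 + 4\right)\right)^{2}\right)^{2} + 10^{2}} \left(-14\right) = \sqrt{\left(2 - \left(2 + 1\right)^{2}\right)^{2} + 100} \left(-14\right) = \sqrt{\left(2 - 3^{2}\right)^{2} + 100} \left(-14\right) = \sqrt{\left(2 - 9\right)^{2} + 100} \left(-14\right) = \sqrt{\left(-7\right)^{2} + 100} \left(-14\right) = \sqrt{49 + 100} \left(-14\right) = \sqrt{149} \left(-14\right) = - 14 \sqrt{149}$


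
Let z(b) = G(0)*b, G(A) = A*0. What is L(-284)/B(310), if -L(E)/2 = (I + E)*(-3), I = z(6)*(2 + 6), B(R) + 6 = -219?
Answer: 568/75 ≈ 7.5733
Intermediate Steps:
G(A) = 0
B(R) = -225 (B(R) = -6 - 219 = -225)
z(b) = 0 (z(b) = 0*b = 0)
I = 0 (I = 0*(2 + 6) = 0*8 = 0)
L(E) = 6*E (L(E) = -2*(0 + E)*(-3) = -2*E*(-3) = -(-6)*E = 6*E)
L(-284)/B(310) = (6*(-284))/(-225) = -1704*(-1/225) = 568/75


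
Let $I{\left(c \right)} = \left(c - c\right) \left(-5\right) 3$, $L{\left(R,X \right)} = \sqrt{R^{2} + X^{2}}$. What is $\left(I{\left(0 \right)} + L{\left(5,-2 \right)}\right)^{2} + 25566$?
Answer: $25595$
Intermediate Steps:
$I{\left(c \right)} = 0$ ($I{\left(c \right)} = 0 \left(-5\right) 3 = 0 \cdot 3 = 0$)
$\left(I{\left(0 \right)} + L{\left(5,-2 \right)}\right)^{2} + 25566 = \left(0 + \sqrt{5^{2} + \left(-2\right)^{2}}\right)^{2} + 25566 = \left(0 + \sqrt{25 + 4}\right)^{2} + 25566 = \left(0 + \sqrt{29}\right)^{2} + 25566 = \left(\sqrt{29}\right)^{2} + 25566 = 29 + 25566 = 25595$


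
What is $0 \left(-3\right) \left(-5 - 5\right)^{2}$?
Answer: $0$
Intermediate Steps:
$0 \left(-3\right) \left(-5 - 5\right)^{2} = 0 \left(-10\right)^{2} = 0 \cdot 100 = 0$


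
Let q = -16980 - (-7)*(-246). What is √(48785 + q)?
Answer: √30083 ≈ 173.44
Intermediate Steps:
q = -18702 (q = -16980 - 1*1722 = -16980 - 1722 = -18702)
√(48785 + q) = √(48785 - 18702) = √30083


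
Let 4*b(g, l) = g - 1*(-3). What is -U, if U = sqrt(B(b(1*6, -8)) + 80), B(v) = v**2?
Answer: -sqrt(1361)/4 ≈ -9.2229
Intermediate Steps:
b(g, l) = 3/4 + g/4 (b(g, l) = (g - 1*(-3))/4 = (g + 3)/4 = (3 + g)/4 = 3/4 + g/4)
U = sqrt(1361)/4 (U = sqrt((3/4 + (1*6)/4)**2 + 80) = sqrt((3/4 + (1/4)*6)**2 + 80) = sqrt((3/4 + 3/2)**2 + 80) = sqrt((9/4)**2 + 80) = sqrt(81/16 + 80) = sqrt(1361/16) = sqrt(1361)/4 ≈ 9.2229)
-U = -sqrt(1361)/4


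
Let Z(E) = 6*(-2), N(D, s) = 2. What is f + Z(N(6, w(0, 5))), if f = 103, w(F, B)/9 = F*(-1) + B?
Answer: 91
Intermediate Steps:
w(F, B) = -9*F + 9*B (w(F, B) = 9*(F*(-1) + B) = 9*(-F + B) = 9*(B - F) = -9*F + 9*B)
Z(E) = -12
f + Z(N(6, w(0, 5))) = 103 - 12 = 91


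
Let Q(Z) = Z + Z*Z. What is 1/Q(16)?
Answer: 1/272 ≈ 0.0036765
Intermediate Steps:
Q(Z) = Z + Z²
1/Q(16) = 1/(16*(1 + 16)) = 1/(16*17) = 1/272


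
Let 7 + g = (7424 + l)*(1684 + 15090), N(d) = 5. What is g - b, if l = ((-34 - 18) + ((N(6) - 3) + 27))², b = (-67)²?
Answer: 133399126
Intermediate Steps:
b = 4489
l = 529 (l = ((-34 - 18) + ((5 - 3) + 27))² = (-52 + (2 + 27))² = (-52 + 29)² = (-23)² = 529)
g = 133403615 (g = -7 + (7424 + 529)*(1684 + 15090) = -7 + 7953*16774 = -7 + 133403622 = 133403615)
g - b = 133403615 - 1*4489 = 133403615 - 4489 = 133399126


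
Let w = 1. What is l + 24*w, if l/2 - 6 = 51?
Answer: 138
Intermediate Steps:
l = 114 (l = 12 + 2*51 = 12 + 102 = 114)
l + 24*w = 114 + 24*1 = 114 + 24 = 138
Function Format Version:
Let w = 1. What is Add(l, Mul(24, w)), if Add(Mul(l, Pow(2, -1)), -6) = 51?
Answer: 138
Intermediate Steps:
l = 114 (l = Add(12, Mul(2, 51)) = Add(12, 102) = 114)
Add(l, Mul(24, w)) = Add(114, Mul(24, 1)) = Add(114, 24) = 138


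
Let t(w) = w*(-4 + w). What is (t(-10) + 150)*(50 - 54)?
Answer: -1160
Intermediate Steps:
(t(-10) + 150)*(50 - 54) = (-10*(-4 - 10) + 150)*(50 - 54) = (-10*(-14) + 150)*(-4) = (140 + 150)*(-4) = 290*(-4) = -1160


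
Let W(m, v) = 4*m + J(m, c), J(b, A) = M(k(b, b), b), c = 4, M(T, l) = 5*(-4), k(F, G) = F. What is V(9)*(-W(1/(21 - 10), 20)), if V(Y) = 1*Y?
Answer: 1944/11 ≈ 176.73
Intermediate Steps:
M(T, l) = -20
J(b, A) = -20
W(m, v) = -20 + 4*m (W(m, v) = 4*m - 20 = -20 + 4*m)
V(Y) = Y
V(9)*(-W(1/(21 - 10), 20)) = 9*(-(-20 + 4/(21 - 10))) = 9*(-(-20 + 4/11)) = 9*(-1*(-216/11)) = 9*(216/11) = 1944/11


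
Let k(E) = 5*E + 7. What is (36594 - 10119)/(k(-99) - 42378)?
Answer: -26475/42866 ≈ -0.61762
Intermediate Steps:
k(E) = 7 + 5*E
(36594 - 10119)/(k(-99) - 42378) = (36594 - 10119)/((7 + 5*(-99)) - 42378) = 26475/((7 - 495) - 42378) = 26475/(-488 - 42378) = 26475/(-42866) = 26475*(-1/42866) = -26475/42866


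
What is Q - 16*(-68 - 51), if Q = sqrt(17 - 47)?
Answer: 1904 + I*sqrt(30) ≈ 1904.0 + 5.4772*I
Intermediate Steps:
Q = I*sqrt(30) (Q = sqrt(-30) = I*sqrt(30) ≈ 5.4772*I)
Q - 16*(-68 - 51) = I*sqrt(30) - 16*(-68 - 51) = I*sqrt(30) - 16*(-119) = I*sqrt(30) + 1904 = 1904 + I*sqrt(30)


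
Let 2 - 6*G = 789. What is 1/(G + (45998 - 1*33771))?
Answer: 6/72575 ≈ 8.2673e-5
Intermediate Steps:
G = -787/6 (G = ⅓ - ⅙*789 = ⅓ - 263/2 = -787/6 ≈ -131.17)
1/(G + (45998 - 1*33771)) = 1/(-787/6 + (45998 - 1*33771)) = 1/(-787/6 + (45998 - 33771)) = 1/(-787/6 + 12227) = 1/(72575/6) = 6/72575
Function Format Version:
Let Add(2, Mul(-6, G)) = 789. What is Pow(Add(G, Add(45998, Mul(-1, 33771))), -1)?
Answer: Rational(6, 72575) ≈ 8.2673e-5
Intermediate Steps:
G = Rational(-787, 6) (G = Add(Rational(1, 3), Mul(Rational(-1, 6), 789)) = Add(Rational(1, 3), Rational(-263, 2)) = Rational(-787, 6) ≈ -131.17)
Pow(Add(G, Add(45998, Mul(-1, 33771))), -1) = Pow(Add(Rational(-787, 6), Add(45998, Mul(-1, 33771))), -1) = Pow(Add(Rational(-787, 6), Add(45998, -33771)), -1) = Pow(Add(Rational(-787, 6), 12227), -1) = Pow(Rational(72575, 6), -1) = Rational(6, 72575)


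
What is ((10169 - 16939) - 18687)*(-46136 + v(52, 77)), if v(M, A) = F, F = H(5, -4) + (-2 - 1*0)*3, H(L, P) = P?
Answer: 1174738722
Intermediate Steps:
F = -10 (F = -4 + (-2 - 1*0)*3 = -4 + (-2 + 0)*3 = -4 - 2*3 = -4 - 6 = -10)
v(M, A) = -10
((10169 - 16939) - 18687)*(-46136 + v(52, 77)) = ((10169 - 16939) - 18687)*(-46136 - 10) = (-6770 - 18687)*(-46146) = -25457*(-46146) = 1174738722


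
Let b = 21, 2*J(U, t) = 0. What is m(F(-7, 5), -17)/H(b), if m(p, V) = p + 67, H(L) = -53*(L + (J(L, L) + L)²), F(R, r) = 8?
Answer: -25/8162 ≈ -0.0030630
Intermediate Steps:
J(U, t) = 0 (J(U, t) = (½)*0 = 0)
H(L) = -53*L - 53*L² (H(L) = -53*(L + (0 + L)²) = -53*(L + L²) = -53*L - 53*L²)
m(p, V) = 67 + p
m(F(-7, 5), -17)/H(b) = (67 + 8)/((53*21*(-1 - 1*21))) = 75/((53*21*(-1 - 21))) = 75/((53*21*(-22))) = 75/(-24486) = 75*(-1/24486) = -25/8162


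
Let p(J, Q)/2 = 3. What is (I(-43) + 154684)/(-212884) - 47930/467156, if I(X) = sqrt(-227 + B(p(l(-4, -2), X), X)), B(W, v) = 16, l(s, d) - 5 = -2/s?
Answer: -10308136103/12431254738 - I*sqrt(211)/212884 ≈ -0.82921 - 6.8234e-5*I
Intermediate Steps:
l(s, d) = 5 - 2/s
p(J, Q) = 6 (p(J, Q) = 2*3 = 6)
I(X) = I*sqrt(211) (I(X) = sqrt(-227 + 16) = sqrt(-211) = I*sqrt(211))
(I(-43) + 154684)/(-212884) - 47930/467156 = (I*sqrt(211) + 154684)/(-212884) - 47930/467156 = (154684 + I*sqrt(211))*(-1/212884) - 47930*1/467156 = (-38671/53221 - I*sqrt(211)/212884) - 23965/233578 = -10308136103/12431254738 - I*sqrt(211)/212884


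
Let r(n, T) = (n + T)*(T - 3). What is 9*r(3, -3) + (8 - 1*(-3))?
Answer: 11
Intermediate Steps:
r(n, T) = (-3 + T)*(T + n) (r(n, T) = (T + n)*(-3 + T) = (-3 + T)*(T + n))
9*r(3, -3) + (8 - 1*(-3)) = 9*((-3)**2 - 3*(-3) - 3*3 - 3*3) + (8 - 1*(-3)) = 9*(9 + 9 - 9 - 9) + (8 + 3) = 9*0 + 11 = 0 + 11 = 11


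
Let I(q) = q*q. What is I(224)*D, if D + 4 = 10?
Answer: 301056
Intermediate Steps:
D = 6 (D = -4 + 10 = 6)
I(q) = q²
I(224)*D = 224²*6 = 50176*6 = 301056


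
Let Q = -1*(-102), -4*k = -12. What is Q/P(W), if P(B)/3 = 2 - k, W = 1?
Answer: -34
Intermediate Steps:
k = 3 (k = -1/4*(-12) = 3)
P(B) = -3 (P(B) = 3*(2 - 1*3) = 3*(2 - 3) = 3*(-1) = -3)
Q = 102
Q/P(W) = 102/(-3) = 102*(-1/3) = -34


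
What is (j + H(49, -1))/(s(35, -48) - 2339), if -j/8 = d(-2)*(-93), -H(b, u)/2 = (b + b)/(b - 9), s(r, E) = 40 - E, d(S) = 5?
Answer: -37151/22510 ≈ -1.6504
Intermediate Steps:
H(b, u) = -4*b/(-9 + b) (H(b, u) = -2*(b + b)/(b - 9) = -2*2*b/(-9 + b) = -4*b/(-9 + b))
j = 3720 (j = -40*(-93) = -8*(-465) = 3720)
(j + H(49, -1))/(s(35, -48) - 2339) = (3720 - 4*49/(-9 + 49))/((40 - 1*(-48)) - 2339) = (3720 - 4*49/40)/((40 + 48) - 2339) = (3720 - 4*49*1/40)/(88 - 2339) = (3720 - 49/10)/(-2251) = (37151/10)*(-1/2251) = -37151/22510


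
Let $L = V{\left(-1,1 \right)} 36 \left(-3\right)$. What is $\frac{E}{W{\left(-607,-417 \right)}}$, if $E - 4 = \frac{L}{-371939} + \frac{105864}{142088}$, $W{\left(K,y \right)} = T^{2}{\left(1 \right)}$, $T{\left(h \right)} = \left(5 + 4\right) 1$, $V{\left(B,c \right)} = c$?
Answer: $\frac{31347821291}{535086694899} \approx 0.058585$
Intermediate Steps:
$T{\left(h \right)} = 9$ ($T{\left(h \right)} = 9 \cdot 1 = 9$)
$L = -108$ ($L = 1 \cdot 36 \left(-3\right) = 36 \left(-3\right) = -108$)
$W{\left(K,y \right)} = 81$ ($W{\left(K,y \right)} = 9^{2} = 81$)
$E = \frac{31347821291}{6606008579}$ ($E = 4 + \left(- \frac{108}{-371939} + \frac{105864}{142088}\right) = 4 + \left(\left(-108\right) \left(- \frac{1}{371939}\right) + 105864 \cdot \frac{1}{142088}\right) = 4 + \left(\frac{108}{371939} + \frac{13233}{17761}\right) = 4 + \frac{4923786975}{6606008579} = \frac{31347821291}{6606008579} \approx 4.7453$)
$\frac{E}{W{\left(-607,-417 \right)}} = \frac{31347821291}{6606008579 \cdot 81} = \frac{31347821291}{6606008579} \cdot \frac{1}{81} = \frac{31347821291}{535086694899}$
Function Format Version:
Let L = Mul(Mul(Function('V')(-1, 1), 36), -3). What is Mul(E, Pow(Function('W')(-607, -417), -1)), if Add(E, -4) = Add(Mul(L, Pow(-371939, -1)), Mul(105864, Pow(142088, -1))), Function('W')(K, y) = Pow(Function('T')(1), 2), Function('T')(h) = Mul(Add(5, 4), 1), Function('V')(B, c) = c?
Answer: Rational(31347821291, 535086694899) ≈ 0.058585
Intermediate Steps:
Function('T')(h) = 9 (Function('T')(h) = Mul(9, 1) = 9)
L = -108 (L = Mul(Mul(1, 36), -3) = Mul(36, -3) = -108)
Function('W')(K, y) = 81 (Function('W')(K, y) = Pow(9, 2) = 81)
E = Rational(31347821291, 6606008579) (E = Add(4, Add(Mul(-108, Pow(-371939, -1)), Mul(105864, Pow(142088, -1)))) = Add(4, Add(Mul(-108, Rational(-1, 371939)), Mul(105864, Rational(1, 142088)))) = Add(4, Add(Rational(108, 371939), Rational(13233, 17761))) = Add(4, Rational(4923786975, 6606008579)) = Rational(31347821291, 6606008579) ≈ 4.7453)
Mul(E, Pow(Function('W')(-607, -417), -1)) = Mul(Rational(31347821291, 6606008579), Pow(81, -1)) = Mul(Rational(31347821291, 6606008579), Rational(1, 81)) = Rational(31347821291, 535086694899)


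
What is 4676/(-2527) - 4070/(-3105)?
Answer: -120974/224181 ≈ -0.53963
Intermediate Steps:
4676/(-2527) - 4070/(-3105) = 4676*(-1/2527) - 4070*(-1/3105) = -668/361 + 814/621 = -120974/224181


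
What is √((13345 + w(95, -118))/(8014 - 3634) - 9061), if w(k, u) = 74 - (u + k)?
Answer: I*√43442743110/2190 ≈ 95.173*I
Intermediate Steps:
w(k, u) = 74 - k - u (w(k, u) = 74 - (k + u) = 74 + (-k - u) = 74 - k - u)
√((13345 + w(95, -118))/(8014 - 3634) - 9061) = √((13345 + (74 - 1*95 - 1*(-118)))/(8014 - 3634) - 9061) = √((13345 + (74 - 95 + 118))/4380 - 9061) = √((13345 + 97)*(1/4380) - 9061) = √(13442*(1/4380) - 9061) = √(6721/2190 - 9061) = √(-19836869/2190) = I*√43442743110/2190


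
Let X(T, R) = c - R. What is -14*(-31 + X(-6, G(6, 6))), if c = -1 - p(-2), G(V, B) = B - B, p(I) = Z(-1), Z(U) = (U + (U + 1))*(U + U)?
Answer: 476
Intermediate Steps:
Z(U) = 2*U*(1 + 2*U) (Z(U) = (U + (1 + U))*(2*U) = (1 + 2*U)*(2*U) = 2*U*(1 + 2*U))
p(I) = 2 (p(I) = 2*(-1)*(1 + 2*(-1)) = 2*(-1)*(1 - 2) = 2*(-1)*(-1) = 2)
G(V, B) = 0
c = -3 (c = -1 - 1*2 = -1 - 2 = -3)
X(T, R) = -3 - R
-14*(-31 + X(-6, G(6, 6))) = -14*(-31 + (-3 - 1*0)) = -14*(-31 + (-3 + 0)) = -14*(-31 - 3) = -14*(-34) = 476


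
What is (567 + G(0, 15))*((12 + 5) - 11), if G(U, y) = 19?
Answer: 3516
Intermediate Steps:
(567 + G(0, 15))*((12 + 5) - 11) = (567 + 19)*((12 + 5) - 11) = 586*(17 - 11) = 586*6 = 3516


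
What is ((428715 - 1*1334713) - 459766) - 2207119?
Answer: -3572883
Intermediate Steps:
((428715 - 1*1334713) - 459766) - 2207119 = ((428715 - 1334713) - 459766) - 2207119 = (-905998 - 459766) - 2207119 = -1365764 - 2207119 = -3572883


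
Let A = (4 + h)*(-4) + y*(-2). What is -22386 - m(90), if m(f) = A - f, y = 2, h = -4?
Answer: -22292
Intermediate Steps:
A = -4 (A = (4 - 4)*(-4) + 2*(-2) = 0*(-4) - 4 = 0 - 4 = -4)
m(f) = -4 - f
-22386 - m(90) = -22386 - (-4 - 1*90) = -22386 - (-4 - 90) = -22386 - 1*(-94) = -22386 + 94 = -22292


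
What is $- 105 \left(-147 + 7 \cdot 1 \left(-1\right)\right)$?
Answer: $16170$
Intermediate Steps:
$- 105 \left(-147 + 7 \cdot 1 \left(-1\right)\right) = - 105 \left(-147 + 7 \left(-1\right)\right) = - 105 \left(-147 - 7\right) = \left(-105\right) \left(-154\right) = 16170$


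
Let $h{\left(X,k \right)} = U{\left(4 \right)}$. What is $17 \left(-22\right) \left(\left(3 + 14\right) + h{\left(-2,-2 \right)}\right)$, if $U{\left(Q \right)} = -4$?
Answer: $-4862$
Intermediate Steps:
$h{\left(X,k \right)} = -4$
$17 \left(-22\right) \left(\left(3 + 14\right) + h{\left(-2,-2 \right)}\right) = 17 \left(-22\right) \left(\left(3 + 14\right) - 4\right) = - 374 \left(17 - 4\right) = \left(-374\right) 13 = -4862$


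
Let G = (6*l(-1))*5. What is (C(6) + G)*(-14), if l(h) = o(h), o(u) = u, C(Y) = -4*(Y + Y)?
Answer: 1092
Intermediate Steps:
C(Y) = -8*Y
l(h) = h
G = -30 (G = (6*(-1))*5 = -6*5 = -30)
(C(6) + G)*(-14) = (-8*6 - 30)*(-14) = (-48 - 30)*(-14) = -78*(-14) = 1092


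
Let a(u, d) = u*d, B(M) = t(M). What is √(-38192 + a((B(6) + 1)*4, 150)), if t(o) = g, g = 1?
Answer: 136*I*√2 ≈ 192.33*I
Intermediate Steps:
t(o) = 1
B(M) = 1
a(u, d) = d*u
√(-38192 + a((B(6) + 1)*4, 150)) = √(-38192 + 150*((1 + 1)*4)) = √(-38192 + 150*(2*4)) = √(-38192 + 150*8) = √(-38192 + 1200) = √(-36992) = 136*I*√2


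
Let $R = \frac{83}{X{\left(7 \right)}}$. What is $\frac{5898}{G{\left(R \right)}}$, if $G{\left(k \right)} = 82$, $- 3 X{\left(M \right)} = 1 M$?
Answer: $\frac{2949}{41} \approx 71.927$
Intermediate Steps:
$X{\left(M \right)} = - \frac{M}{3}$ ($X{\left(M \right)} = - \frac{1 M}{3} = - \frac{M}{3}$)
$R = - \frac{249}{7}$ ($R = \frac{83}{\left(- \frac{1}{3}\right) 7} = \frac{83}{- \frac{7}{3}} = 83 \left(- \frac{3}{7}\right) = - \frac{249}{7} \approx -35.571$)
$\frac{5898}{G{\left(R \right)}} = \frac{5898}{82} = 5898 \cdot \frac{1}{82} = \frac{2949}{41}$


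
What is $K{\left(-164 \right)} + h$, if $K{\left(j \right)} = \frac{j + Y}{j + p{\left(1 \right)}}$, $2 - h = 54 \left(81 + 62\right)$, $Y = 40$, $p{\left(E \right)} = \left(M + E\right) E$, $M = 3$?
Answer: $- \frac{308769}{40} \approx -7719.2$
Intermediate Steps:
$p{\left(E \right)} = E \left(3 + E\right)$ ($p{\left(E \right)} = \left(3 + E\right) E = E \left(3 + E\right)$)
$h = -7720$ ($h = 2 - 54 \left(81 + 62\right) = 2 - 54 \cdot 143 = 2 - 7722 = -7720$)
$K{\left(j \right)} = \frac{40 + j}{4 + j}$ ($K{\left(j \right)} = \frac{j + 40}{j + 1 \left(3 + 1\right)} = \frac{40 + j}{j + 1 \cdot 4} = \frac{40 + j}{j + 4} = \frac{40 + j}{4 + j}$)
$K{\left(-164 \right)} + h = \frac{40 - 164}{4 - 164} - 7720 = \frac{1}{-160} \left(-124\right) - 7720 = \left(- \frac{1}{160}\right) \left(-124\right) - 7720 = \frac{31}{40} - 7720 = - \frac{308769}{40}$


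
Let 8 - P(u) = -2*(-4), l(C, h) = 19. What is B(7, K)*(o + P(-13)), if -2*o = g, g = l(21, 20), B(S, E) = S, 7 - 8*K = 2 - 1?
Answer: -133/2 ≈ -66.500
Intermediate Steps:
K = ¾ (K = 7/8 - (2 - 1)/8 = 7/8 - ⅛*1 = 7/8 - ⅛ = ¾ ≈ 0.75000)
P(u) = 0 (P(u) = 8 - (-2)*(-4) = 8 - 1*8 = 8 - 8 = 0)
g = 19
o = -19/2 (o = -½*19 = -19/2 ≈ -9.5000)
B(7, K)*(o + P(-13)) = 7*(-19/2 + 0) = 7*(-19/2) = -133/2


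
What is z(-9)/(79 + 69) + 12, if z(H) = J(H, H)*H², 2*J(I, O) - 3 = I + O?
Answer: 2337/296 ≈ 7.8953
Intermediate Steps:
J(I, O) = 3/2 + I/2 + O/2 (J(I, O) = 3/2 + (I + O)/2 = 3/2 + (I/2 + O/2) = 3/2 + I/2 + O/2)
z(H) = H²*(3/2 + H) (z(H) = (3/2 + H/2 + H/2)*H² = (3/2 + H)*H² = H²*(3/2 + H))
z(-9)/(79 + 69) + 12 = ((-9)²*(3/2 - 9))/(79 + 69) + 12 = (81*(-15/2))/148 + 12 = -1215/2*1/148 + 12 = -1215/296 + 12 = 2337/296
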